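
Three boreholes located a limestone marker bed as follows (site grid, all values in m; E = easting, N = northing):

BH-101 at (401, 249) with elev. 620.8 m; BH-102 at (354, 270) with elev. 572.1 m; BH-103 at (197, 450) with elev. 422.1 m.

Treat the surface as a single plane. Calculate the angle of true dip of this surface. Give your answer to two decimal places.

Two edge vectors: BH-101→BH-102 = (-47, 21, -48.7), BH-101→BH-103 = (-204, 201, -198.7).
Normal n = (BH-101→BH-102) × (BH-101→BH-103) = (5616, 595.9, -5163).
So ∂z/∂E = −n_x/n_z = 1.08774 and ∂z/∂N = −n_y/n_z = 0.11542.
Gradient magnitude |∇z| = √(a² + b²) = √(1.18318 + 0.01332) = 1.09385.
True dip = arctan(1.09385) = 47.57°, dipping toward W (azimuth ≈ 264°).

47.57°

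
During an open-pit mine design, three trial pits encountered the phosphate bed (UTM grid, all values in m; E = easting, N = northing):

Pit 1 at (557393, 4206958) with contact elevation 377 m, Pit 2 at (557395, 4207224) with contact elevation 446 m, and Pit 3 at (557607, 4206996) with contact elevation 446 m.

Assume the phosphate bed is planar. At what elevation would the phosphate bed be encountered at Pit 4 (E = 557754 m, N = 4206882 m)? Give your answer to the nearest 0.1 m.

457.3 m

Two edge vectors: Pit 1→Pit 2 = (2, 266, 69), Pit 1→Pit 3 = (214, 38, 69).
Normal n = (Pit 1→Pit 2) × (Pit 1→Pit 3) = (15732, 14628, -56848).
So ∂z/∂E = −n_x/n_z = 0.276737968 and ∂z/∂N = −n_y/n_z = 0.257317760.
Intercept c from Pit 1: 377 − 154251.81 − 1082525.01 = −1236399.81.
At (557754, 4206882): z = 154351.7 + 1082505.5 − 1236399.81 = 457.3 m.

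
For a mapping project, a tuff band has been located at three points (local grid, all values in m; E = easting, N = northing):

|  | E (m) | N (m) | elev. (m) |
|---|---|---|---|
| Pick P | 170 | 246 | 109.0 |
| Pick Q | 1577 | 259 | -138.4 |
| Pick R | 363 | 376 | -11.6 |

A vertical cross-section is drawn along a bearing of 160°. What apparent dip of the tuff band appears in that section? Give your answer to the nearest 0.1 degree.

Let the plane be z = a·E + b·N + c.
Pick Q−Pick P: 1407a + 13b = −247.4;  Pick R−Pick P: 193a + 130b = −120.6.
Solving gives a = −0.16959, b = −0.67592.
Unit vector along 160° is (sin 160°, cos 160°) = (0.3420, -0.9397).
Slope in that direction = a·(0.3420) + b·(-0.9397) = 0.57715.
Apparent dip = arctan|0.57715| = 30.0° (true dip is 34.9°, so apparent ≤ true as expected).

30.0°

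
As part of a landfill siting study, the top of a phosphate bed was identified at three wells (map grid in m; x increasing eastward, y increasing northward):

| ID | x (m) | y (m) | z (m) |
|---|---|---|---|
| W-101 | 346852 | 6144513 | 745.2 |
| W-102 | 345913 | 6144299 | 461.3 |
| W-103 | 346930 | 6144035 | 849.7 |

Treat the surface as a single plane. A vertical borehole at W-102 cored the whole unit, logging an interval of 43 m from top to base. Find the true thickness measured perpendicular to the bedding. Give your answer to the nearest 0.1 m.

40.2 m

Let the plane be z = a·x + b·y + c.
W-102−W-101: −939a − 214b = −283.9;  W-103−W-101: 78a − 478b = 104.5.
Solving gives a = 0.33954, b = −0.16321.
|∇z| = √(a²+b²) = 0.37673, so dip δ = arctan(0.37673) = 20.64°.
True thickness = vertical thickness × cos δ = 43 × cos 20.64° = 40.2 m.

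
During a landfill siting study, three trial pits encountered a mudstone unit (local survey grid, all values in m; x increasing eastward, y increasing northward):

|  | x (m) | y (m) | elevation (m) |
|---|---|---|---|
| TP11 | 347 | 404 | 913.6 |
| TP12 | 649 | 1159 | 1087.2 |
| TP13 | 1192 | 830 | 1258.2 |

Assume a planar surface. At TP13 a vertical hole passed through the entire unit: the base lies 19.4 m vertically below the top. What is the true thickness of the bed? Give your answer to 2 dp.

Let the plane be z = a·x + b·y + c.
TP12−TP11: 302a + 755b = 173.6;  TP13−TP11: 845a + 426b = 344.6.
Solving gives a = 0.36562, b = 0.08369.
|∇z| = √(a²+b²) = 0.37508, so dip δ = arctan(0.37508) = 20.56°.
True thickness = vertical thickness × cos δ = 19.4 × cos 20.56° = 18.16 m.

18.16 m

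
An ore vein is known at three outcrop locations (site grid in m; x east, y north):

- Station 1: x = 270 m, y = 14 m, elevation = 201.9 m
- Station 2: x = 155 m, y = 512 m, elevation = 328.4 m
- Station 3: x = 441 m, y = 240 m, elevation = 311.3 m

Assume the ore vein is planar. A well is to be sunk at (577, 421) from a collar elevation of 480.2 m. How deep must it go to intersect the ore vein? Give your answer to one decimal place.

81.5 m

Let the plane be z = a·x + b·y + c.
Station 2−Station 1: −115a + 498b = 126.5;  Station 3−Station 1: 171a + 226b = 109.4.
Solving gives a = 0.23295, b = 0.30781.
Then c = 201.9 − a·270 − b·14 = 134.69.
At (577, 421): z_contact = 134.41 + 129.59 + 134.69 = 398.70 m.
Depth below ground = 480.2 − 398.70 = 81.5 m.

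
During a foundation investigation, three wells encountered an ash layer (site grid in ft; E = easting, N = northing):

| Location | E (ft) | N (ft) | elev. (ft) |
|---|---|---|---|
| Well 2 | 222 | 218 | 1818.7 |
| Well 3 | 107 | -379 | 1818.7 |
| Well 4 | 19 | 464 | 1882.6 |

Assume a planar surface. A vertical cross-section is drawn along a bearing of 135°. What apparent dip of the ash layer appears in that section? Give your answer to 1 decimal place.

12.1°

Two edge vectors: Well 2→Well 3 = (-115, -597, 0), Well 2→Well 4 = (-203, 246, 63.9).
Normal n = (Well 2→Well 3) × (Well 2→Well 4) = (-38148.3, 7348.5, -149481).
So ∂z/∂E = −n_x/n_z = −0.25521 and ∂z/∂N = −n_y/n_z = 0.04916.
Unit vector along 135° is (sin 135°, cos 135°) = (0.7071, -0.7071).
Slope in that direction = a·(0.7071) + b·(-0.7071) = −0.21522.
Apparent dip = arctan|0.21522| = 12.1° (true dip is 14.6°, so apparent ≤ true as expected).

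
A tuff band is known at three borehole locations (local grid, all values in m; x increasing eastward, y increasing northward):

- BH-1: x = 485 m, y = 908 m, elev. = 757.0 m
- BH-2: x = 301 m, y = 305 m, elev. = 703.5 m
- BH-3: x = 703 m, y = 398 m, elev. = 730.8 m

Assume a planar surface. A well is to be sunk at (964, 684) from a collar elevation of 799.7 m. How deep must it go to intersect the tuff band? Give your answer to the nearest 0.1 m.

Two edge vectors: BH-1→BH-2 = (-184, -603, -53.5), BH-1→BH-3 = (218, -510, -26.2).
Normal n = (BH-1→BH-2) × (BH-1→BH-3) = (-11486.4, -16483.8, 225294).
So ∂z/∂x = −n_x/n_z = 0.05098 and ∂z/∂y = −n_y/n_z = 0.07317.
Intercept c from BH-1: 757 − 24.73 − 66.43 = 665.84.
At (964, 684): z_contact = 49.15 + 50.05 + 665.84 = 765.03 m.
Depth below ground = 799.7 − 765.03 = 34.7 m.

34.7 m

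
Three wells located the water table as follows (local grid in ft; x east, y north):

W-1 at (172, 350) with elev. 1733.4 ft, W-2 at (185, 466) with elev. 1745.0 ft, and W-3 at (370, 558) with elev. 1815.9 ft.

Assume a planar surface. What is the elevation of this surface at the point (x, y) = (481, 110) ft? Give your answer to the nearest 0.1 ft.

1828.0 ft

Let the plane be z = a·x + b·y + c.
W-2−W-1: 13a + 116b = 11.6;  W-3−W-1: 198a + 208b = 82.5.
Solving gives a = 0.35320, b = 0.06042.
Then c = 1733.4 − a·172 − b·350 = 1651.50.
At (481, 110): z = 169.9 + 6.6 + 1651.50 = 1828.0 ft.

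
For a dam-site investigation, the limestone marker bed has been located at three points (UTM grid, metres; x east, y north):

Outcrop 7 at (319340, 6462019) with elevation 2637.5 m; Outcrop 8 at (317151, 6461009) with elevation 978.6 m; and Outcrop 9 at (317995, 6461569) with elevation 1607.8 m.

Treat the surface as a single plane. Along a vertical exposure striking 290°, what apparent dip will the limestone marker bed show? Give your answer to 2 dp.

Two edge vectors: Outcrop 7→Outcrop 8 = (-2189, -1010, -1658.9), Outcrop 7→Outcrop 9 = (-1345, -450, -1029.7).
Normal n = (Outcrop 7→Outcrop 8) × (Outcrop 7→Outcrop 9) = (293492, -22792.8, -373400).
So ∂z/∂x = −n_x/n_z = 0.78600 and ∂z/∂y = −n_y/n_z = −0.06104.
Unit vector along 290° is (sin 290°, cos 290°) = (-0.9397, 0.3420).
Slope in that direction = a·(-0.9397) + b·(0.3420) = −0.75947.
Apparent dip = arctan|0.75947| = 37.22° (true dip is 38.3°, so apparent ≤ true as expected).

37.22°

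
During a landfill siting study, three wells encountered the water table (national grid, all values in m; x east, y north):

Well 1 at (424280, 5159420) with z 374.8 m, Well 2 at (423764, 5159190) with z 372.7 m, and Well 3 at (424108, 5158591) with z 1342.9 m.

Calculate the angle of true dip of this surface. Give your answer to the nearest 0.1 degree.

54.7°

Two edge vectors: Well 1→Well 2 = (-516, -230, -2.1), Well 1→Well 3 = (-172, -829, 968.1).
Normal n = (Well 1→Well 2) × (Well 1→Well 3) = (-224403.9, 499900.8, 388204).
So ∂z/∂x = −n_x/n_z = 0.57806 and ∂z/∂y = −n_y/n_z = −1.28773.
Gradient magnitude |∇z| = √(a² + b²) = √(0.33415 + 1.65824) = 1.41152.
True dip = arctan(1.41152) = 54.7°, dipping toward NNW (azimuth ≈ 336°).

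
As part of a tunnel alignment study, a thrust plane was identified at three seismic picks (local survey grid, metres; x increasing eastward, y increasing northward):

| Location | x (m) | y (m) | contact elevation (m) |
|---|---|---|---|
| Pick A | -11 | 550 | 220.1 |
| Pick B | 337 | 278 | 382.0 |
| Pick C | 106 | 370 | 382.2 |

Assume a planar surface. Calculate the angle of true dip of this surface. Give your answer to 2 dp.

Two edge vectors: Pick A→Pick B = (348, -272, 161.9), Pick A→Pick C = (117, -180, 162.1).
Normal n = (Pick A→Pick B) × (Pick A→Pick C) = (-14949.2, -37468.5, -30816).
So ∂z/∂x = −n_x/n_z = −0.48511 and ∂z/∂y = −n_y/n_z = −1.21588.
Gradient magnitude |∇z| = √(a² + b²) = √(0.23533 + 1.47836) = 1.30908.
True dip = arctan(1.30908) = 52.62°, dipping toward NNE (azimuth ≈ 022°).

52.62°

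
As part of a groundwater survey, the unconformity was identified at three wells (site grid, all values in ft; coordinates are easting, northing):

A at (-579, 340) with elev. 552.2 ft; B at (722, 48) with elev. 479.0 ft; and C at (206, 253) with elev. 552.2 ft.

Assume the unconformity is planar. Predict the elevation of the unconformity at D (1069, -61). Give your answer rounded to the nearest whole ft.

Two edge vectors: A→B = (1301, -292, -73.2), A→C = (785, -87, 0).
Normal n = (A→B) × (A→C) = (-6368.4, -57462, 116033).
So ∂z/∂easting = −n_x/n_z = 0.05488 and ∂z/∂northing = −n_y/n_z = 0.49522.
Intercept c from A: 552.2 + 31.78 − 168.38 = 415.60.
At (1069, -61): z = 58.7 − 30.2 + 415.60 = 444.1 ft.

444 ft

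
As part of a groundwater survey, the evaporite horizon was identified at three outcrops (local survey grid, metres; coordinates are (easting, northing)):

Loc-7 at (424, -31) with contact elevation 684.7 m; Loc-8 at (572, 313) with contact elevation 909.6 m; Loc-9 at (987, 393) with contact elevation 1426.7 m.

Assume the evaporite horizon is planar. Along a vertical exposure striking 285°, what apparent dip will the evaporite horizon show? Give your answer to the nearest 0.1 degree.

48.9°

Two edge vectors: Loc-7→Loc-8 = (148, 344, 224.9), Loc-7→Loc-9 = (563, 424, 742).
Normal n = (Loc-7→Loc-8) × (Loc-7→Loc-9) = (159890.4, 16802.7, -130920).
So ∂z/∂E = −n_x/n_z = 1.22128 and ∂z/∂N = −n_y/n_z = 0.12834.
Unit vector along 285° is (sin 285°, cos 285°) = (-0.9659, 0.2588).
Slope in that direction = a·(-0.9659) + b·(0.2588) = −1.14645.
Apparent dip = arctan|1.14645| = 48.9° (true dip is 50.8°, so apparent ≤ true as expected).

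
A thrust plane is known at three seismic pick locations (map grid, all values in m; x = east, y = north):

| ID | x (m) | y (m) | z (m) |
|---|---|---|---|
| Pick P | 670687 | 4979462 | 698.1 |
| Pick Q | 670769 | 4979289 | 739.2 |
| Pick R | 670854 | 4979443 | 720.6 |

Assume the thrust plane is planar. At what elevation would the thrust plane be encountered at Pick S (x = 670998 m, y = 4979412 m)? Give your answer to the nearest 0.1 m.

Two edge vectors: Pick P→Pick Q = (82, -173, 41.1), Pick P→Pick R = (167, -19, 22.5).
Normal n = (Pick P→Pick Q) × (Pick P→Pick R) = (-3111.6, 5018.7, 27333).
So ∂z/∂x = −n_x/n_z = 0.113840413 and ∂z/∂y = −n_y/n_z = −0.183613215.
Intercept c from Pick P: 698.1 − 76351.28 + 914295.03 = 838641.84.
At (670998, 4979412): z = 76386.7 − 914285.8 + 838641.84 = 742.7 m.

742.7 m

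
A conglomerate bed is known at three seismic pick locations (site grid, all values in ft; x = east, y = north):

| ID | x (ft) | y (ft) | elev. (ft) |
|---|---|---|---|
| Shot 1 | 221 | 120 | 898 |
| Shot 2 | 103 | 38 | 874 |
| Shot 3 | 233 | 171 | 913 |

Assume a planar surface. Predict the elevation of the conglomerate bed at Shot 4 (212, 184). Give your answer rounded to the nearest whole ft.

Two edge vectors: Shot 1→Shot 2 = (-118, -82, -24), Shot 1→Shot 3 = (12, 51, 15).
Normal n = (Shot 1→Shot 2) × (Shot 1→Shot 3) = (-6, 1482, -5034).
So ∂z/∂x = −n_x/n_z = −0.00119 and ∂z/∂y = −n_y/n_z = 0.29440.
Intercept c from Shot 1: 898 + 0.26 − 35.33 = 862.94.
At (212, 184): z = −0.3 + 54.2 + 862.94 = 916.9 ft.

917 ft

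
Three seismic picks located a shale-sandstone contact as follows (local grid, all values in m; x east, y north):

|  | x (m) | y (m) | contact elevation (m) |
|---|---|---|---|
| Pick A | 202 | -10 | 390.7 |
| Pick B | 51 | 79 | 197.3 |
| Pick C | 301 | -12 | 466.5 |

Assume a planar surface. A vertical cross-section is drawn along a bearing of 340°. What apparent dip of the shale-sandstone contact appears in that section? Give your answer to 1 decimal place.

Let the plane be z = a·x + b·y + c.
Pick B−Pick A: −151a + 89b = −193.4;  Pick C−Pick A: 99a − 2b = 75.8.
Solving gives a = 0.74737, b = −0.90502.
Unit vector along 340° is (sin 340°, cos 340°) = (-0.3420, 0.9397).
Slope in that direction = a·(-0.3420) + b·(0.9397) = −1.10606.
Apparent dip = arctan|1.10606| = 47.9° (true dip is 49.6°, so apparent ≤ true as expected).

47.9°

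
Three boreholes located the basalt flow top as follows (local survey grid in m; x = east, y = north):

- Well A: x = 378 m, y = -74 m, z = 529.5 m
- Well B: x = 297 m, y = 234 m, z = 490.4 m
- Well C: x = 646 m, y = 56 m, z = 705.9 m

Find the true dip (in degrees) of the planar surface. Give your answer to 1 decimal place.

32.6°

Two edge vectors: Well A→Well B = (-81, 308, -39.1), Well A→Well C = (268, 130, 176.4).
Normal n = (Well A→Well B) × (Well A→Well C) = (59414.2, 3809.6, -93074).
So ∂z/∂x = −n_x/n_z = 0.63835 and ∂z/∂y = −n_y/n_z = 0.04093.
Gradient magnitude |∇z| = √(a² + b²) = √(0.40750 + 0.00168) = 0.63967.
True dip = arctan(0.63967) = 32.6°, dipping toward W (azimuth ≈ 266°).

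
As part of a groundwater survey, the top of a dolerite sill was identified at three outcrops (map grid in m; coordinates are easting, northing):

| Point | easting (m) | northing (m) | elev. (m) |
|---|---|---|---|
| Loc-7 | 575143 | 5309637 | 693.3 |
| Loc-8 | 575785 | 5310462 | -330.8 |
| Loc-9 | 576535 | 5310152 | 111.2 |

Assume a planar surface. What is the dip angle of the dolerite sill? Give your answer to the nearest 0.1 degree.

52.2°

Let the plane be z = a·easting + b·northing + c.
Loc-8−Loc-7: 642a + 825b = −1024.1;  Loc-9−Loc-7: 1392a + 515b = −582.1.
Solving gives a = 0.05769, b = −1.28623.
Gradient magnitude |∇z| = √(a² + b²) = √(0.00333 + 1.65438) = 1.28752.
True dip = arctan(1.28752) = 52.2°, dipping toward N (azimuth ≈ 357°).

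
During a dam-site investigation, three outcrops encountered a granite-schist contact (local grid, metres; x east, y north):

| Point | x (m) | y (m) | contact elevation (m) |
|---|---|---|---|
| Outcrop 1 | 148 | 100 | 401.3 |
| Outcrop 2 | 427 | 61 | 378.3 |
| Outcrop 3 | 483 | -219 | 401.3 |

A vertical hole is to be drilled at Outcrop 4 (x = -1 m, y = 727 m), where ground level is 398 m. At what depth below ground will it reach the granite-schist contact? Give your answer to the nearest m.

46 m

Let the plane be z = a·x + b·y + c.
Outcrop 2−Outcrop 1: 279a − 39b = −23;  Outcrop 3−Outcrop 1: 335a − 319b = 0.
Solving gives a = −0.09662, b = −0.10147.
Then c = 401.3 − a·148 − b·100 = 425.75.
At (-1, 727): z_contact = 0.1 − 73.8 + 425.75 = 352.1 m.
Depth below ground = 398 − 352.1 = 46 m.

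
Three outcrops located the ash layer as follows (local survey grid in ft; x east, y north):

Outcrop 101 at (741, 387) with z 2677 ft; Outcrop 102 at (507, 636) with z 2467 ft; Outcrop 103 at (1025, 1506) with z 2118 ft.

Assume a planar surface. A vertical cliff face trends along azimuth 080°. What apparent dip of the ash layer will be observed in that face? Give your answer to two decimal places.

10.44°

Let the plane be z = a·x + b·y + c.
Outcrop 102−Outcrop 101: −234a + 249b = −210;  Outcrop 103−Outcrop 101: 284a + 1119b = −559.
Solving gives a = 0.28806, b = −0.57266.
Unit vector along 080° is (sin 80°, cos 80°) = (0.9848, 0.1736).
Slope in that direction = a·(0.9848) + b·(0.1736) = 0.18425.
Apparent dip = arctan|0.18425| = 10.44° (true dip is 32.7°, so apparent ≤ true as expected).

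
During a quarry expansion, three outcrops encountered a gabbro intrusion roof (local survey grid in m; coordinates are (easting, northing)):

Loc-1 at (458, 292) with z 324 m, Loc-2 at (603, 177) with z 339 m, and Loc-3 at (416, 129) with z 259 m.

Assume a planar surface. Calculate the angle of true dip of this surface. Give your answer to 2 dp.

24.97°

Let the plane be z = a·E + b·N + c.
Loc-2−Loc-1: 145a − 115b = 15;  Loc-3−Loc-1: −42a − 163b = −65.
Solving gives a = 0.34850, b = 0.30898.
Gradient magnitude |∇z| = √(a² + b²) = √(0.12145 + 0.09547) = 0.46574.
True dip = arctan(0.46574) = 24.97°, dipping toward SW (azimuth ≈ 228°).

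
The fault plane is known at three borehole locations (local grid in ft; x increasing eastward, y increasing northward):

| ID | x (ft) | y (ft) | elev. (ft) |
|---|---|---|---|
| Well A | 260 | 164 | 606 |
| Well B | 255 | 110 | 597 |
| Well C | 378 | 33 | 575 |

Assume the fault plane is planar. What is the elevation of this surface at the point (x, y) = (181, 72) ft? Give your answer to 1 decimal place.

595.6 ft

Let the plane be z = a·x + b·y + c.
Well B−Well A: −5a − 54b = −9;  Well C−Well A: 118a − 131b = −31.
Solving gives a = −0.07044, b = 0.17319.
Then c = 606 − a·260 − b·164 = 595.91.
At (181, 72): z = −12.8 + 12.5 + 595.91 = 595.6 ft.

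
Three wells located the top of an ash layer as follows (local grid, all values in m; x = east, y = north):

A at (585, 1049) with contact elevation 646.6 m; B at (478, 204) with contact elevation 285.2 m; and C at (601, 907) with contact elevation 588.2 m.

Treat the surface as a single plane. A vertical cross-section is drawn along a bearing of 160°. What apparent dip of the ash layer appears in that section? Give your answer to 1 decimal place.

Let the plane be z = a·x + b·y + c.
B−A: −107a − 845b = −361.4;  C−A: 16a − 142b = −58.4.
Solving gives a = 0.06864, b = 0.41900.
Unit vector along 160° is (sin 160°, cos 160°) = (0.3420, -0.9397).
Slope in that direction = a·(0.3420) + b·(-0.9397) = −0.37026.
Apparent dip = arctan|0.37026| = 20.3° (true dip is 23.0°, so apparent ≤ true as expected).

20.3°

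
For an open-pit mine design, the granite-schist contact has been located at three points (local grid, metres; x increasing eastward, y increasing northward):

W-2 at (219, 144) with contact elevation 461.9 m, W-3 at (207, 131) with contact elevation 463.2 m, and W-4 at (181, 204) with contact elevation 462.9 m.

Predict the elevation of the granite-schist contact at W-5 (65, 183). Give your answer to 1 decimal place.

Let the plane be z = a·x + b·y + c.
W-3−W-2: −12a − 13b = 1.3;  W-4−W-2: −38a + 60b = 1.
Solving gives a = −0.07496, b = −0.03081.
Then c = 461.9 − a·219 − b·144 = 482.75.
At (65, 183): z = −4.9 − 5.6 + 482.75 = 472.2 m.

472.2 m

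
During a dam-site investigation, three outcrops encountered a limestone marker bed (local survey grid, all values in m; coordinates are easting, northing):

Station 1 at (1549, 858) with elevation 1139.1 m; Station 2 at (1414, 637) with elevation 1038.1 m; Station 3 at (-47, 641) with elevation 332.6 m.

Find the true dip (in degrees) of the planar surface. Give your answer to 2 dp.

27.01°

Two edge vectors: Station 1→Station 2 = (-135, -221, -101), Station 1→Station 3 = (-1596, -217, -806.5).
Normal n = (Station 1→Station 2) × (Station 1→Station 3) = (156319.5, 52318.5, -323421).
So ∂z/∂easting = −n_x/n_z = 0.48333 and ∂z/∂northing = −n_y/n_z = 0.16177.
Gradient magnitude |∇z| = √(a² + b²) = √(0.23361 + 0.02617) = 0.50968.
True dip = arctan(0.50968) = 27.01°, dipping toward WSW (azimuth ≈ 251°).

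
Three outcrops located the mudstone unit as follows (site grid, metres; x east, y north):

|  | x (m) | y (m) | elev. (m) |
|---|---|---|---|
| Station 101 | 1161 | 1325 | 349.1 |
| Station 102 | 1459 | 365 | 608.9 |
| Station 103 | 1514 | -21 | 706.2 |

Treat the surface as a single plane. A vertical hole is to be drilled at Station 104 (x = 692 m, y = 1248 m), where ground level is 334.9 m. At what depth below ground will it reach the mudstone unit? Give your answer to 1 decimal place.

19.4 m

Two edge vectors: Station 101→Station 102 = (298, -960, 259.8), Station 101→Station 103 = (353, -1346, 357.1).
Normal n = (Station 101→Station 102) × (Station 101→Station 103) = (6874.8, -14706.4, -62228).
So ∂z/∂x = −n_x/n_z = 0.110478 and ∂z/∂y = −n_y/n_z = −0.236331.
Intercept c from Station 101: 349.1 − 128.26 + 313.14 = 533.97.
At (692, 1248): z_contact = 76.45 − 294.94 + 533.97 = 315.48 m.
Depth below ground = 334.9 − 315.48 = 19.4 m.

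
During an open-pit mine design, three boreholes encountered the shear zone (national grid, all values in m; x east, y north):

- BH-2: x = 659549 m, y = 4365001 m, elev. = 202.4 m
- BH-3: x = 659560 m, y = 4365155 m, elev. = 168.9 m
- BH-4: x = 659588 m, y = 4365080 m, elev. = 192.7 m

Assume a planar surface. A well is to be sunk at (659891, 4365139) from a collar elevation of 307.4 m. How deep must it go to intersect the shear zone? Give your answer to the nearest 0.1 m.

Let the plane be z = a·x + b·y + c.
BH-3−BH-2: 11a + 154b = −33.5;  BH-4−BH-2: 39a + 79b = −9.7.
Solving gives a = 0.224391668, b = −0.233560444.
Then c = 202.4 − a·659549 − b·4365001 = 871696.67.
At (659891, 4365139): z_contact = 148074.04 − 1019523.80 + 871696.67 = 246.91 m.
Depth below ground = 307.4 − 246.91 = 60.5 m.

60.5 m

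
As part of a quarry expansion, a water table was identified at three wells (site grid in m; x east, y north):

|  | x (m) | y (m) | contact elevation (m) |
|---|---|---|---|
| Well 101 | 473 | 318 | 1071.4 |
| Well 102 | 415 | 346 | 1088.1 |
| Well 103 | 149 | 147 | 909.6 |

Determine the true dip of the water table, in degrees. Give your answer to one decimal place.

38.1°

Two edge vectors: Well 101→Well 102 = (-58, 28, 16.7), Well 101→Well 103 = (-324, -171, -161.8).
Normal n = (Well 101→Well 102) × (Well 101→Well 103) = (-1674.7, -14795.2, 18990).
So ∂z/∂x = −n_x/n_z = 0.08819 and ∂z/∂y = −n_y/n_z = 0.77910.
Gradient magnitude |∇z| = √(a² + b²) = √(0.00778 + 0.60700) = 0.78408.
True dip = arctan(0.78408) = 38.1°, dipping toward S (azimuth ≈ 186°).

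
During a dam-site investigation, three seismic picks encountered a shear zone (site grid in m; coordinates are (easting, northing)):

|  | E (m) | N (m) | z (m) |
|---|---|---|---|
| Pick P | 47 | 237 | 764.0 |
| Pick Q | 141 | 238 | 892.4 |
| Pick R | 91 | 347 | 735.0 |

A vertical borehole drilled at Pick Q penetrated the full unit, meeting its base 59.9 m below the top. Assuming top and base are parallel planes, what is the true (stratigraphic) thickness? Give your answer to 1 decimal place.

31.8 m

Let the plane be z = a·E + b·N + c.
Pick Q−Pick P: 94a + 1b = 128.4;  Pick R−Pick P: 44a + 110b = −29.
Solving gives a = 1.37461, b = −0.81348.
|∇z| = √(a²+b²) = 1.59728, so dip δ = arctan(1.59728) = 57.95°.
True thickness = vertical thickness × cos δ = 59.9 × cos 57.95° = 31.8 m.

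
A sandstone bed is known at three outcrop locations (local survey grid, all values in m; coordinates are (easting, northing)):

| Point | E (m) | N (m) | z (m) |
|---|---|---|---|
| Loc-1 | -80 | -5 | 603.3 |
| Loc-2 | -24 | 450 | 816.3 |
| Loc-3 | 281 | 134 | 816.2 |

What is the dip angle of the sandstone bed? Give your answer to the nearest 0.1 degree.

30.9°

Two edge vectors: Loc-1→Loc-2 = (56, 455, 213), Loc-1→Loc-3 = (361, 139, 212.9).
Normal n = (Loc-1→Loc-2) × (Loc-1→Loc-3) = (67262.5, 64970.6, -156471).
So ∂z/∂E = −n_x/n_z = 0.42987 and ∂z/∂N = −n_y/n_z = 0.41522.
Gradient magnitude |∇z| = √(a² + b²) = √(0.18479 + 0.17241) = 0.59766.
True dip = arctan(0.59766) = 30.9°, dipping toward SW (azimuth ≈ 226°).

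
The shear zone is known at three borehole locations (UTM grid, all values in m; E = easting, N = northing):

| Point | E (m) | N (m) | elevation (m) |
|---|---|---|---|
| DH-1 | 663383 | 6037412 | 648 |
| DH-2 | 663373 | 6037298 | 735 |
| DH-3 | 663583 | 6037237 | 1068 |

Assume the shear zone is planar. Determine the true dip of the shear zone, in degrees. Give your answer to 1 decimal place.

57.9°

Two edge vectors: DH-1→DH-2 = (-10, -114, 87), DH-1→DH-3 = (200, -175, 420).
Normal n = (DH-1→DH-2) × (DH-1→DH-3) = (-32655, 21600, 24550).
So ∂z/∂E = −n_x/n_z = 1.33014 and ∂z/∂N = −n_y/n_z = −0.87984.
Gradient magnitude |∇z| = √(a² + b²) = √(1.76928 + 0.77411) = 1.59480.
True dip = arctan(1.59480) = 57.9°, dipping toward WNW (azimuth ≈ 303°).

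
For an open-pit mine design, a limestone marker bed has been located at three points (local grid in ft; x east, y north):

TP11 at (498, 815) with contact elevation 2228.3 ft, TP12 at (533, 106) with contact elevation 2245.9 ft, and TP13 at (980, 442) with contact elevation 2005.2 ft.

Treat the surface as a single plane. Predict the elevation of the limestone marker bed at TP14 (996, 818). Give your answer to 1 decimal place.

1978.5 ft

Let the plane be z = a·x + b·y + c.
TP12−TP11: 35a − 709b = 17.6;  TP13−TP11: 482a − 373b = −223.1.
Solving gives a = −0.50122, b = −0.04957.
Then c = 2228.3 − a·498 − b·815 = 2518.30.
At (996, 818): z = −499.2 − 40.5 + 2518.30 = 1978.5 ft.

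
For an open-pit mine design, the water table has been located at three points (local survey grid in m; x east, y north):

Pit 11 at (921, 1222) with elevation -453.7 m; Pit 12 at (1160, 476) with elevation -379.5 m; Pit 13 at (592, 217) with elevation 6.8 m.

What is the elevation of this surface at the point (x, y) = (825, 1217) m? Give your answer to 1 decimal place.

-399.1 m

Two edge vectors: Pit 11→Pit 12 = (239, -746, 74.2), Pit 11→Pit 13 = (-329, -1005, 460.5).
Normal n = (Pit 11→Pit 12) × (Pit 11→Pit 13) = (-268962, -134471.3, -485629).
So ∂z/∂x = −n_x/n_z = −0.553843 and ∂z/∂y = −n_y/n_z = −0.276901.
Intercept c from Pit 11: -453.7 + 510.09 + 338.37 = 394.76.
At (825, 1217): z = −456.9 − 337.0 + 394.76 = -399.1 m.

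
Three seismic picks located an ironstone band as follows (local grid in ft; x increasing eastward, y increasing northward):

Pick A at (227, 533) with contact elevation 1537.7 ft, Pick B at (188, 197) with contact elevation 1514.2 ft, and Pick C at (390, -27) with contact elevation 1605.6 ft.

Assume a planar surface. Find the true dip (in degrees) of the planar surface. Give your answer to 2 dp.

Let the plane be z = a·x + b·y + c.
Pick B−Pick A: −39a − 336b = −23.5;  Pick C−Pick A: 163a − 560b = 67.9.
Solving gives a = 0.46959, b = 0.01543.
Gradient magnitude |∇z| = √(a² + b²) = √(0.22052 + 0.00024) = 0.46984.
True dip = arctan(0.46984) = 25.17°, dipping toward W (azimuth ≈ 268°).

25.17°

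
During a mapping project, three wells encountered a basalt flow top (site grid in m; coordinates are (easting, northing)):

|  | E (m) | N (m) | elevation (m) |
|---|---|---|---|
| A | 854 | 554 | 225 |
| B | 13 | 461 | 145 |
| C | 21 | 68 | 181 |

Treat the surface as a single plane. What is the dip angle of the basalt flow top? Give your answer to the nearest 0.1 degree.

7.9°

Let the plane be z = a·E + b·N + c.
B−A: −841a − 93b = −80;  C−A: −833a − 486b = −44.
Solving gives a = 0.10502, b = −0.08947.
Gradient magnitude |∇z| = √(a² + b²) = √(0.01103 + 0.00800) = 0.13796.
True dip = arctan(0.13796) = 7.9°, dipping toward NW (azimuth ≈ 310°).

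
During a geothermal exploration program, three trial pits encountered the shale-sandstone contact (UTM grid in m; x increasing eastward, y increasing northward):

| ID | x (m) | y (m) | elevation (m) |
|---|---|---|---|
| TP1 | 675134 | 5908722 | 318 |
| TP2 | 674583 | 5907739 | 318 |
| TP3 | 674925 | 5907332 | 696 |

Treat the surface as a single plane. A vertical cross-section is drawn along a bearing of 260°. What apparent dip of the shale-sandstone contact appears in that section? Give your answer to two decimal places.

30.47°

Let the plane be z = a·x + b·y + c.
TP2−TP1: −551a − 983b = 0;  TP3−TP1: −209a − 1390b = 378.
Solving gives a = 0.66300, b = −0.37163.
Unit vector along 260° is (sin 260°, cos 260°) = (-0.9848, -0.1736).
Slope in that direction = a·(-0.9848) + b·(-0.1736) = −0.58840.
Apparent dip = arctan|0.58840| = 30.47° (true dip is 37.2°, so apparent ≤ true as expected).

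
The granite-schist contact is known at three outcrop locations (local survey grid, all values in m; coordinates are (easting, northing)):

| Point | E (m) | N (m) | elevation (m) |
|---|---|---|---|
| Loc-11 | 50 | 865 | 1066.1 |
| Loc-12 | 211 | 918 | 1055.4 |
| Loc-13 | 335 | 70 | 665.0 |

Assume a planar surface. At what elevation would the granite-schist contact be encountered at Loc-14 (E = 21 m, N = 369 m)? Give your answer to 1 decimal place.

Two edge vectors: Loc-11→Loc-12 = (161, 53, -10.7), Loc-11→Loc-13 = (285, -795, -401.1).
Normal n = (Loc-11→Loc-12) × (Loc-11→Loc-13) = (-29764.8, 61527.6, -143100).
So ∂z/∂E = −n_x/n_z = −0.20800 and ∂z/∂N = −n_y/n_z = 0.42996.
Intercept c from Loc-11: 1066.1 + 10.40 − 371.92 = 704.58.
At (21, 369): z = −4.4 + 158.7 + 704.58 = 858.9 m.

858.9 m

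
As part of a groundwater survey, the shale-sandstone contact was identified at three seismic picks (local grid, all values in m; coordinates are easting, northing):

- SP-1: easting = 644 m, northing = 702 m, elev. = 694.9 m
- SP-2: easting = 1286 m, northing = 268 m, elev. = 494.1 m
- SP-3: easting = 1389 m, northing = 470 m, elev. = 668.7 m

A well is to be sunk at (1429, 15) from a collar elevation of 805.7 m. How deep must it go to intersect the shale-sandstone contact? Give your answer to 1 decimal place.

475.4 m

Let the plane be z = a·easting + b·northing + c.
SP-2−SP-1: 642a − 434b = −200.8;  SP-3−SP-1: 745a − 232b = −26.2.
Solving gives a = 0.201936, b = 0.761389.
Then c = 694.9 − a·644 − b·702 = 30.36.
At (1429, 15): z_contact = 288.57 + 11.42 + 30.36 = 330.35 m.
Depth below ground = 805.7 − 330.35 = 475.4 m.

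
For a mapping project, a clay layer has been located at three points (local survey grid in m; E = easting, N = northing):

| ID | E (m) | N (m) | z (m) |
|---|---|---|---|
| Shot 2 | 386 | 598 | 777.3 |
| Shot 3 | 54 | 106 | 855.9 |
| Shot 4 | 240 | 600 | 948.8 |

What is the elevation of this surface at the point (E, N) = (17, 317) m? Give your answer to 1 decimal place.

Two edge vectors: Shot 2→Shot 3 = (-332, -492, 78.6), Shot 2→Shot 4 = (-146, 2, 171.5).
Normal n = (Shot 2→Shot 3) × (Shot 2→Shot 4) = (-84535.2, 45462.4, -72496).
So ∂z/∂E = −n_x/n_z = −1.16607 and ∂z/∂N = −n_y/n_z = 0.62710.
Intercept c from Shot 2: 777.3 + 450.10 − 375.01 = 852.39.
At (17, 317): z = −19.8 + 198.8 + 852.39 = 1031.4 m.

1031.4 m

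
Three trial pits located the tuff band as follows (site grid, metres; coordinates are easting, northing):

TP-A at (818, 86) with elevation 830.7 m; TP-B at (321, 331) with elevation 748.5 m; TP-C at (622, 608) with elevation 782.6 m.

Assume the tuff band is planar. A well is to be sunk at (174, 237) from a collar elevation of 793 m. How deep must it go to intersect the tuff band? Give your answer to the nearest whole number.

Two edge vectors: TP-A→TP-B = (-497, 245, -82.2), TP-A→TP-C = (-196, 522, -48.1).
Normal n = (TP-A→TP-B) × (TP-A→TP-C) = (31123.9, -7794.5, -211414).
So ∂z/∂easting = −n_x/n_z = 0.14722 and ∂z/∂northing = −n_y/n_z = −0.03687.
Intercept c from TP-A: 830.7 − 120.42 + 3.17 = 713.45.
At (174, 237): z_contact = 25.6 − 8.7 + 713.45 = 730.3 m.
Depth below ground = 793 − 730.3 = 63 m.

63 m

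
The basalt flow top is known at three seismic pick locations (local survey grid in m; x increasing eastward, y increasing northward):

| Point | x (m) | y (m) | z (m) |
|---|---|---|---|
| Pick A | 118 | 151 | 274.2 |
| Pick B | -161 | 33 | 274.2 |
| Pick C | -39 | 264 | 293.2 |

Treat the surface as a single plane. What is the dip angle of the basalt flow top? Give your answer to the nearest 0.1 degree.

Let the plane be z = a·x + b·y + c.
Pick B−Pick A: −279a − 118b = 0;  Pick C−Pick A: −157a + 113b = 19.
Solving gives a = −0.04479, b = 0.10591.
Gradient magnitude |∇z| = √(a² + b²) = √(0.00201 + 0.01122) = 0.11499.
True dip = arctan(0.11499) = 6.6°, dipping toward SSE (azimuth ≈ 157°).

6.6°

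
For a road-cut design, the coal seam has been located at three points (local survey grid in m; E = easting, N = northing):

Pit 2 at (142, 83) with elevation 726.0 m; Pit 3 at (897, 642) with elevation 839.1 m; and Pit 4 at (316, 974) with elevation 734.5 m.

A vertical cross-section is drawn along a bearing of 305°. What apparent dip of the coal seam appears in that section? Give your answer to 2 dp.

Let the plane be z = a·E + b·N + c.
Pit 3−Pit 2: 755a + 559b = 113.1;  Pit 4−Pit 2: 174a + 891b = 8.5.
Solving gives a = 0.16686, b = −0.02305.
Unit vector along 305° is (sin 305°, cos 305°) = (-0.8192, 0.5736).
Slope in that direction = a·(-0.8192) + b·(0.5736) = −0.14991.
Apparent dip = arctan|0.14991| = 8.53° (true dip is 9.6°, so apparent ≤ true as expected).

8.53°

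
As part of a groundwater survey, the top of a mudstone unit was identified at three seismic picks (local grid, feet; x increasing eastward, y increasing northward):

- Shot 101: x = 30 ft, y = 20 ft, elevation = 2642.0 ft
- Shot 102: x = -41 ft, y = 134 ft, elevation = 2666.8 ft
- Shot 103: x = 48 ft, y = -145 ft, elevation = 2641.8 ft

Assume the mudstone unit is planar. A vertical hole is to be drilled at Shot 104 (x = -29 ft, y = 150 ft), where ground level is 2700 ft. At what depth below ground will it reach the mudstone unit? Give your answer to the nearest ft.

39 ft

Let the plane be z = a·x + b·y + c.
Shot 102−Shot 101: −71a + 114b = 24.8;  Shot 103−Shot 101: 18a − 165b = −0.2.
Solving gives a = −0.42111, b = −0.04473.
Then c = 2642 − a·30 − b·20 = 2655.53.
At (-29, 150): z_contact = 12.2 − 6.7 + 2655.53 = 2661.0 ft.
Depth below ground = 2700 − 2661.0 = 39 ft.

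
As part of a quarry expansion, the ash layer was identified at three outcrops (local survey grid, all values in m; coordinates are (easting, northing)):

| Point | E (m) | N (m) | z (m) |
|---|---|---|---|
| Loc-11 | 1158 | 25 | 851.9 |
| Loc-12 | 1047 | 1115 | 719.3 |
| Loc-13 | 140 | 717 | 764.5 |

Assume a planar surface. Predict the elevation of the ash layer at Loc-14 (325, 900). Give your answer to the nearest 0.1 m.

Let the plane be z = a·E + b·N + c.
Loc-12−Loc-11: −111a + 1090b = −132.6;  Loc-13−Loc-11: −1018a + 692b = −87.4.
Solving gives a = 0.003395, b = −0.121306.
Then c = 851.9 − a·1158 − b·25 = 851.00.
At (325, 900): z = 1.1 − 109.2 + 851.00 = 742.9 m.

742.9 m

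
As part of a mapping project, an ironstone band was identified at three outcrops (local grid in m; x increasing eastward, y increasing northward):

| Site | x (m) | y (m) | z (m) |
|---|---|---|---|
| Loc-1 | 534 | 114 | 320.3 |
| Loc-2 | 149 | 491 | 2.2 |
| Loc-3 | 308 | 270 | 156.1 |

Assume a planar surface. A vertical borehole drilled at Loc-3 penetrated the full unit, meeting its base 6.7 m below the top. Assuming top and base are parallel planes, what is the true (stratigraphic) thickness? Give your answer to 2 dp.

5.75 m

Let the plane be z = a·x + b·y + c.
Loc-2−Loc-1: −385a + 377b = −318.1;  Loc-3−Loc-1: −226a + 156b = −164.2.
Solving gives a = 0.48842, b = −0.34498.
|∇z| = √(a²+b²) = 0.59797, so dip δ = arctan(0.59797) = 30.88°.
True thickness = vertical thickness × cos δ = 6.7 × cos 30.88° = 5.75 m.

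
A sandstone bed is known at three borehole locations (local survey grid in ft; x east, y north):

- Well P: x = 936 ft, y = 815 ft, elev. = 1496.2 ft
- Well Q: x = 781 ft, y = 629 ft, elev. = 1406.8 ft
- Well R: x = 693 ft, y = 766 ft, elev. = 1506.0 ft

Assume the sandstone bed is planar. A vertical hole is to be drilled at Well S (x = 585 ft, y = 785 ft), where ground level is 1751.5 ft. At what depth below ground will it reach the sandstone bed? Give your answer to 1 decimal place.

Let the plane be z = a·x + b·y + c.
Well Q−Well P: −155a − 186b = −89.4;  Well R−Well P: −243a − 49b = 9.8.
Solving gives a = −0.16497, b = 0.61812.
Then c = 1496.2 − a·936 − b·815 = 1146.84.
At (585, 785): z_contact = −96.51 + 485.22 + 1146.84 = 1535.56 ft.
Depth below ground = 1751.5 − 1535.56 = 215.9 ft.

215.9 ft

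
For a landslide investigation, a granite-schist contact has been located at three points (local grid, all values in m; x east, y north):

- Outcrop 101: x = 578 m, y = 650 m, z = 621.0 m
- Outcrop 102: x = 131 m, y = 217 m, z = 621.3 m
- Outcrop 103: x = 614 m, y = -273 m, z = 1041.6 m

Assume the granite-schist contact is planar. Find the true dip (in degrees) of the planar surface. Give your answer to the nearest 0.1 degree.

Two edge vectors: Outcrop 101→Outcrop 102 = (-447, -433, 0.3), Outcrop 101→Outcrop 103 = (36, -923, 420.6).
Normal n = (Outcrop 101→Outcrop 102) × (Outcrop 101→Outcrop 103) = (-181842.9, 188019, 428169).
So ∂z/∂x = −n_x/n_z = 0.42470 and ∂z/∂y = −n_y/n_z = −0.43912.
Gradient magnitude |∇z| = √(a² + b²) = √(0.18037 + 0.19283) = 0.61090.
True dip = arctan(0.61090) = 31.4°, dipping toward NW (azimuth ≈ 316°).

31.4°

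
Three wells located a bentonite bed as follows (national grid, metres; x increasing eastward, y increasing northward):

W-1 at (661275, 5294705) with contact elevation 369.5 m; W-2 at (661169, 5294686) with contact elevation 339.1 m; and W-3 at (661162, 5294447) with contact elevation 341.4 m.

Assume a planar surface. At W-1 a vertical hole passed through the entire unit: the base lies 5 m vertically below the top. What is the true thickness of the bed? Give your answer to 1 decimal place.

4.8 m

Let the plane be z = a·x + b·y + c.
W-2−W-1: −106a − 19b = −30.4;  W-3−W-1: −113a − 258b = −28.1.
Solving gives a = 0.29004, b = −0.01812.
|∇z| = √(a²+b²) = 0.29061, so dip δ = arctan(0.29061) = 16.20°.
True thickness = vertical thickness × cos δ = 5 × cos 16.20° = 4.8 m.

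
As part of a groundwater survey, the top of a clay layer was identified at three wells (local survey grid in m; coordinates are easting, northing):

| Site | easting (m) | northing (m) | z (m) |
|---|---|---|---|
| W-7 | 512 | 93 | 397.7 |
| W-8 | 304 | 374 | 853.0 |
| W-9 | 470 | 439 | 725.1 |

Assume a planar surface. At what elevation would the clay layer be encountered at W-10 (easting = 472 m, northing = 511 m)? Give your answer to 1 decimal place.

Let the plane be z = a·easting + b·northing + c.
W-8−W-7: −208a + 281b = 455.3;  W-9−W-7: −42a + 346b = 327.4.
Solving gives a = −1.08923, b = 0.81402.
Then c = 397.7 − a·512 − b·93 = 879.68.
At (472, 511): z = −514.1 + 416.0 + 879.68 = 781.5 m.

781.5 m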